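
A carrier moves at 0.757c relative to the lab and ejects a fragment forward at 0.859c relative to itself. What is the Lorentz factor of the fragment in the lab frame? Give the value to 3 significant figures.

u_lab = (0.859 + 0.757)/(1 + 0.859×0.757) = 1.616/1.65026 = 0.979238
γ = 1/√(1 − 0.979238²) = 4.93

γ ≈ 4.93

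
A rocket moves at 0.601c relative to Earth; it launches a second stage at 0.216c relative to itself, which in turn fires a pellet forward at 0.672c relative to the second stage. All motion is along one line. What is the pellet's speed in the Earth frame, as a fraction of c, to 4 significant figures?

u ≈ 0.9389c

Compose boost 2: (0.216 + 0.601)/(1 + 0.216×0.601) = 0.8170/1.12982 = 0.723127
Compose boost 3: (0.672 + 0.723127)/(1 + 0.672×0.723127) = 1.39513/1.48594 = 0.9389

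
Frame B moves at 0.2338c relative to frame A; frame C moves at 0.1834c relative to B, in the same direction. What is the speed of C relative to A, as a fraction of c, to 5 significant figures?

u ≈ 0.40005c

Compose boost 2: (0.1834 + 0.2338)/(1 + 0.1834×0.2338) = 0.41720/1.042879 = 0.40005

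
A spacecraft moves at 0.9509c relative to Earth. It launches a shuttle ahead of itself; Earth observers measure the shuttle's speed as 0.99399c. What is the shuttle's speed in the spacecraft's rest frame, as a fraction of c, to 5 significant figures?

u' ≈ 0.78610c

Inverse velocity addition: u' = (u − v)/(1 − uv/c²)
= (0.99399 − 0.9509)/(1 − 0.99399×0.9509) = 0.043090/0.05481491 = 0.78610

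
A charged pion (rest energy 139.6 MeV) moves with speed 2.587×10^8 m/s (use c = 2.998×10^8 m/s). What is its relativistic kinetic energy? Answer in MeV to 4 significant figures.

β = v/c = 2.587×10^8 / 2.998×10^8 = 0.862909
γ = 1/√(1 − 0.862909²) = 1.97879
K = (γ − 1)m₀c² = (1.97879 − 1) × 139.6 MeV = 0.978787 × 139.6 MeV = 136.6 MeV

K ≈ 136.6 MeV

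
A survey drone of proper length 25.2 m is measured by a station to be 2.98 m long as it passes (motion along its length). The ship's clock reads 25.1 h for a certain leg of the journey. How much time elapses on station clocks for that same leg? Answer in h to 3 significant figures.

Length contraction ⇒ γ = L₀/L = 25.2/2.98 = 8.4564
Time dilation: Δt = γτ₀ = 8.4564 × 25.1 h = 212 h

Δt ≈ 212 h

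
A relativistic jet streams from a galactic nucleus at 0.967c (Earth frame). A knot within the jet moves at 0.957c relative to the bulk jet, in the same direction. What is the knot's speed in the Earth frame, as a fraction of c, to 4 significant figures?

Relativistic velocity addition: u = (u' + v)/(1 + u'v/c²)
= (0.957 + 0.967)/(1 + 0.957×0.967) = 1.924/1.92542 = 0.9993

u ≈ 0.9993c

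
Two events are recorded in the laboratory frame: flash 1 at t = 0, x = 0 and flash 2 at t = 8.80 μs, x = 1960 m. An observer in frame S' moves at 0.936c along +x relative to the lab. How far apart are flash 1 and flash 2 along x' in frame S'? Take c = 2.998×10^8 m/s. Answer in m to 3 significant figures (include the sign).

γ = 1/√(1 − 0.936²) = 2.8409
Δx' = γ(Δx − vΔt) = 2.8409 × (1960 m − 0.936×(2.998×10^8 m/s)×8.80×10^-6 s)
= 2.8409 × (-509.39 m) = -1450 m

Δx' ≈ -1450 m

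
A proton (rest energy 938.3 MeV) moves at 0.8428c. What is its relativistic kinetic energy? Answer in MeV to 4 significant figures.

γ = 1/√(1 − 0.8428²) = 1.85795
K = (γ − 1)m₀c² = (1.85795 − 1) × 938.3 MeV = 0.857953 × 938.3 MeV = 805.0 MeV

K ≈ 805.0 MeV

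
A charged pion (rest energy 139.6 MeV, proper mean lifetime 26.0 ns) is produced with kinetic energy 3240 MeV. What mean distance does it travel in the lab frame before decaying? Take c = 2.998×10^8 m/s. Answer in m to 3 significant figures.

d ≈ 189 m

γ = 1 + K/(m₀c²) = 1 + 3240/139.6 = 24.209
β = √(1 − 1/γ²) = 0.99915
Dilated lifetime: γτ₀ = 24.209 × 26.0 ns = 629.44 ns
d = βc·γτ₀ = 0.99915 × (2.998×10^8 m/s) × 6.2944×10^-7 s = 189 m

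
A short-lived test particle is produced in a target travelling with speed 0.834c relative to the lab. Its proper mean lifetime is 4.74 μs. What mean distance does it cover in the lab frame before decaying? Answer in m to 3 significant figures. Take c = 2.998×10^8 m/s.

γ = 1/√(1 − 0.834²) = 1.8124
Dilated lifetime: Δt = γτ₀ = 1.8124 × 4.74 μs = 8.5906 μs
d = vΔt = 0.834c × 8.5906 μs = 2.5003×10^8 m/s × 8.5906×10^-6 s = 2150 m

d ≈ 2150 m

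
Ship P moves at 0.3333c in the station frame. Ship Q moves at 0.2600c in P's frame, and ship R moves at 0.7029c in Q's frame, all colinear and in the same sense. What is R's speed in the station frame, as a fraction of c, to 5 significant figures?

Compose boost 2: (0.2600 + 0.3333)/(1 + 0.2600×0.3333) = 0.59330/1.086658 = 0.5459859
Compose boost 3: (0.7029 + 0.5459859)/(1 + 0.7029×0.5459859) = 1.248886/1.383774 = 0.90252

u ≈ 0.90252c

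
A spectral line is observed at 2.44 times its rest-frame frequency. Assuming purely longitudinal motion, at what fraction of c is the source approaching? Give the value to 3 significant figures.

f_obs/f_src = √((1+β)/(1−β)) = 2.44  ⇒  (1+β)/(1−β) = 5.9536
β = |1 − D²|/(1 + D²) = |1 − 5.9536|/(1 + 5.9536) = 0.712

β ≈ 0.712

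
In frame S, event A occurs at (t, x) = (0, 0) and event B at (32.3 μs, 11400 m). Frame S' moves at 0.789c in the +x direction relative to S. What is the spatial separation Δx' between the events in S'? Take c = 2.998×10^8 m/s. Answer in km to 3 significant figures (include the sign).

Δx' ≈ 6.12 km

γ = 1/√(1 − 0.789²) = 1.6276
Δx' = γ(Δx − vΔt) = 1.6276 × (11400 m − 0.789×(2.998×10^8 m/s)×32.3×10^-6 s)
= 1.6276 × (3759.7 m) = 6.12 km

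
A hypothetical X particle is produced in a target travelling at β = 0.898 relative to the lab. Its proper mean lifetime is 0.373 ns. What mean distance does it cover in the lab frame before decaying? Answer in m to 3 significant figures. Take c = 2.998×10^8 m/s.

γ = 1/√(1 − 0.898²) = 2.2728
Dilated lifetime: Δt = γτ₀ = 2.2728 × 0.373 ns = 0.84774 ns
d = vΔt = 0.898c × 0.84774 ns = 2.6922×10^8 m/s × 8.4774×10^-10 s = 0.228 m

d ≈ 0.228 m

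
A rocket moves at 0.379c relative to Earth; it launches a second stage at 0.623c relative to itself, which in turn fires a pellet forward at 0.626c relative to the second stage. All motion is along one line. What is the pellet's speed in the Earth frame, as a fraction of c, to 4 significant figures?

u ≈ 0.9530c

Compose boost 2: (0.623 + 0.379)/(1 + 0.623×0.379) = 1.002/1.23612 = 0.810603
Compose boost 3: (0.626 + 0.810603)/(1 + 0.626×0.810603) = 1.43660/1.50744 = 0.9530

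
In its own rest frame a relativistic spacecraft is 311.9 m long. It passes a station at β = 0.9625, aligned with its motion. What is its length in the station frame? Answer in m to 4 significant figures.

γ = 1/√(1 − 0.9625²) = 3.68621
Length contraction: L = L₀/γ = 311.9/3.68621 = 84.61 m

L ≈ 84.61 m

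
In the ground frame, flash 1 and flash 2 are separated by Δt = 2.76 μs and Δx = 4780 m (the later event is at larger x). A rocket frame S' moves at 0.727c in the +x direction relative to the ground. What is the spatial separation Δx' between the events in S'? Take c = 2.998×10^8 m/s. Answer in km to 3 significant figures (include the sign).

Δx' ≈ 6.09 km

γ = 1/√(1 − 0.727²) = 1.4564
Δx' = γ(Δx − vΔt) = 1.4564 × (4780 m − 0.727×(2.998×10^8 m/s)×2.76×10^-6 s)
= 1.4564 × (4178.4 m) = 6.09 km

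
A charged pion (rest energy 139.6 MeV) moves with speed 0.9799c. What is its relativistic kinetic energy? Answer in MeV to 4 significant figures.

K ≈ 560.2 MeV

γ = 1/√(1 − 0.9799²) = 5.01280
K = (γ − 1)m₀c² = (5.01280 − 1) × 139.6 MeV = 4.01280 × 139.6 MeV = 560.2 MeV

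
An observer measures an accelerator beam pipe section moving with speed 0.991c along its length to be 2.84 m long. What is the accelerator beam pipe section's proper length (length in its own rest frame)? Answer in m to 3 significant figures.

L₀ ≈ 21.2 m

γ = 1/√(1 − 0.991²) = 7.4704
L₀ = γL = 7.4704 × 2.84 = 21.2 m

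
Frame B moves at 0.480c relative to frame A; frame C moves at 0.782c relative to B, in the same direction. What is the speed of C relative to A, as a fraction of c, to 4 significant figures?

u ≈ 0.9176c

Compose boost 2: (0.782 + 0.480)/(1 + 0.782×0.480) = 1.262/1.37536 = 0.9176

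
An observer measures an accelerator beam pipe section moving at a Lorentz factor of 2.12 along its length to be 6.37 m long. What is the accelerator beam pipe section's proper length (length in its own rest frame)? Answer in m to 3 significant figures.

L₀ ≈ 13.5 m

γ = 2.12 (given)
L₀ = γL = 2.12 × 6.37 = 13.5 m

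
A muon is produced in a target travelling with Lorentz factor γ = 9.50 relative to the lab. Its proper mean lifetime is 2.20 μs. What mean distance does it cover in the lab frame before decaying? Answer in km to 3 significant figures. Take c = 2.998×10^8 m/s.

β = √(1 − 1/γ²) = √(1 − 1/9.50²) = 0.99444
Dilated lifetime: Δt = γτ₀ = 9.50 × 2.20 μs = 20.900 μs
d = vΔt = 0.99444c × 20.900 μs = 2.9813×10^8 m/s × 2.0900×10^-5 s = 6.23 km

d ≈ 6.23 km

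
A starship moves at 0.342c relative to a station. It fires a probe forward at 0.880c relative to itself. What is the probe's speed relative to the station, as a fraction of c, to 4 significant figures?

u ≈ 0.9393c

Relativistic velocity addition: u = (u' + v)/(1 + u'v/c²)
= (0.880 + 0.342)/(1 + 0.880×0.342) = 1.222/1.30096 = 0.9393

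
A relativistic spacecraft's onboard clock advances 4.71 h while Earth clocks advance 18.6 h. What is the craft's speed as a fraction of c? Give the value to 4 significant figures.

γ = Δt/τ₀ = 18.6/4.71 = 3.94904
β = √(1 − 1/γ²) = √(1 − 1/3.94904²) = 0.9674

β ≈ 0.9674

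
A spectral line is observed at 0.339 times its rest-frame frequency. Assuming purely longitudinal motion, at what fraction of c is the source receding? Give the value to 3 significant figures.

β ≈ 0.794

f_obs/f_src = √((1−β)/(1+β)) = 0.339  ⇒  (1−β)/(1+β) = 0.11492
β = |1 − D²|/(1 + D²) = |1 − 0.11492|/(1 + 0.11492) = 0.794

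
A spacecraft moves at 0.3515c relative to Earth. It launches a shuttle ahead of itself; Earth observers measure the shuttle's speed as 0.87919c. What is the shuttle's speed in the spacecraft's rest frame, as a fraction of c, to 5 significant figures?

u' ≈ 0.76370c

Inverse velocity addition: u' = (u − v)/(1 − uv/c²)
= (0.87919 − 0.3515)/(1 − 0.87919×0.3515) = 0.52769/0.6909647 = 0.76370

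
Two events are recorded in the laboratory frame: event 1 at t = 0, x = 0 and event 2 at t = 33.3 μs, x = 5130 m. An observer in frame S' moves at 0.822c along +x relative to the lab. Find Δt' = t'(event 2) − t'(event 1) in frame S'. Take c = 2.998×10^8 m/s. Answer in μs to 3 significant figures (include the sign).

Δt' ≈ 33.8 μs

γ = 1/√(1 − 0.822²) = 1.7560
Δt' = γ(Δt − vΔx/c²) = 1.7560 × (33.3 μs − 0.822×5130 m / (2.998×10^8 m/s))
= 1.7560 × (19.234 μs) = 33.8 μs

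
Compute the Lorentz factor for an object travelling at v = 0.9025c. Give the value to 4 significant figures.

γ = 1/√(1 − β²) = 1/√(1 − 0.9025²) = 1/√(0.185494) = 2.322

γ ≈ 2.322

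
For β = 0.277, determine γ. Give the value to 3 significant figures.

γ ≈ 1.04

γ = 1/√(1 − β²) = 1/√(1 − 0.277²) = 1/√(0.92327) = 1.04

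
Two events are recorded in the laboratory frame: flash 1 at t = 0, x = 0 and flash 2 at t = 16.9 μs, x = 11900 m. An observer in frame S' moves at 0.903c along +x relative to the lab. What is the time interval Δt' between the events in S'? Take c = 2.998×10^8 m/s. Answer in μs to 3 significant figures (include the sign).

γ = 1/√(1 − 0.903²) = 2.3275
Δt' = γ(Δt − vΔx/c²) = 2.3275 × (16.9 μs − 0.903×11900 m / (2.998×10^8 m/s))
= 2.3275 × (-18.943 μs) = -44.1 μs

Δt' ≈ -44.1 μs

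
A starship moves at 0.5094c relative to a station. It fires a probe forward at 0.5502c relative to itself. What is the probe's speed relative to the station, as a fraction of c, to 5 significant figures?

Relativistic velocity addition: u = (u' + v)/(1 + u'v/c²)
= (0.5502 + 0.5094)/(1 + 0.5502×0.5094) = 1.0596/1.280272 = 0.82764

u ≈ 0.82764c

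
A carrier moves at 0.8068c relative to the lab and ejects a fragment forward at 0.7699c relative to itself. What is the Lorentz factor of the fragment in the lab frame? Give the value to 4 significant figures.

u_lab = (0.7699 + 0.8068)/(1 + 0.7699×0.8068) = 1.5767/1.621155 = 0.9725780
γ = 1/√(1 − 0.9725780²) = 4.300

γ ≈ 4.300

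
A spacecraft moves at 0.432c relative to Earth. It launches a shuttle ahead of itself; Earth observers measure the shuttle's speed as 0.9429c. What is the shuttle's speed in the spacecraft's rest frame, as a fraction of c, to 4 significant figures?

u' ≈ 0.8620c

Inverse velocity addition: u' = (u − v)/(1 − uv/c²)
= (0.9429 − 0.432)/(1 − 0.9429×0.432) = 0.5109/0.592667 = 0.8620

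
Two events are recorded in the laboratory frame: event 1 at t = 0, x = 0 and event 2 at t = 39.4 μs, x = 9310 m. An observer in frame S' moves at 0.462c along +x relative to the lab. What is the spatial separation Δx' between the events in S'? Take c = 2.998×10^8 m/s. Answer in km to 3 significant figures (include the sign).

Δx' ≈ 4.34 km

γ = 1/√(1 − 0.462²) = 1.1275
Δx' = γ(Δx − vΔt) = 1.1275 × (9310 m − 0.462×(2.998×10^8 m/s)×39.4×10^-6 s)
= 1.1275 × (3852.8 m) = 4.34 km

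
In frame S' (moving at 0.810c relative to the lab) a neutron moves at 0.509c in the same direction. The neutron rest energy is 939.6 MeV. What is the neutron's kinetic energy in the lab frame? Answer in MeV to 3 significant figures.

K ≈ 1690 MeV

u_lab = (0.509 + 0.810)/(1 + 0.509×0.810) = 0.933944
γ = 1/√(1 − 0.933944²) = 2.7978
K = (γ − 1)m₀c² = (2.7978 − 1) × 939.6 = 1.7978 × 939.6 = 1690 MeV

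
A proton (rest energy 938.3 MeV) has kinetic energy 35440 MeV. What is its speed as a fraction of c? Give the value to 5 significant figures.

γ = 1 + K/(m₀c²) = 1 + 35440/938.3 = 38.77044
β = √(1 − 1/γ²) = 0.99967

β ≈ 0.99967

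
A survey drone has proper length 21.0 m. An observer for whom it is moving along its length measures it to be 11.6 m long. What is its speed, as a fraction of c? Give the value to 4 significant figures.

γ = L₀/L = 21.0/11.6 = 1.81034
β = √(1 − 1/γ²) = 0.8336

β ≈ 0.8336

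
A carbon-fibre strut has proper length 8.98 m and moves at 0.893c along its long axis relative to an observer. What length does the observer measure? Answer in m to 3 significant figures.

L ≈ 4.04 m

γ = 1/√(1 − 0.893²) = 2.2219
Length contraction: L = L₀/γ = 8.98/2.2219 = 4.04 m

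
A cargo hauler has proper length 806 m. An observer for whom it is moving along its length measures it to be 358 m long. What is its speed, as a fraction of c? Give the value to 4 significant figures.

γ = L₀/L = 806/358 = 2.25140
β = √(1 − 1/γ²) = 0.8959

β ≈ 0.8959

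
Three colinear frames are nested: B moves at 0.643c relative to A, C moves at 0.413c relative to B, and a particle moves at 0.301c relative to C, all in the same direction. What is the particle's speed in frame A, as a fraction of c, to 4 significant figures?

Compose boost 2: (0.413 + 0.643)/(1 + 0.413×0.643) = 1.056/1.26556 = 0.834414
Compose boost 3: (0.301 + 0.834414)/(1 + 0.301×0.834414) = 1.13541/1.25116 = 0.9075

u ≈ 0.9075c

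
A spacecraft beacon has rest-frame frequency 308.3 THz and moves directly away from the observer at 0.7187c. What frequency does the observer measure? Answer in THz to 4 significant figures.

f_obs ≈ 124.7 THz

Relativistic Doppler: f_obs = f_src √((1−β)/(1+β))
= 308.3 × √(0.281300/1.71870) = 308.3 × 0.404562 = 124.7 THz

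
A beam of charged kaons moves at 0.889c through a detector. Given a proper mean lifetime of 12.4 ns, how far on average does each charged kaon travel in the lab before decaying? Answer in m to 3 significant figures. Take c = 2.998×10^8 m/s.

γ = 1/√(1 − 0.889²) = 2.1838
Dilated lifetime: Δt = γτ₀ = 2.1838 × 12.4 ns = 27.080 ns
d = vΔt = 0.889c × 27.080 ns = 2.6652×10^8 m/s × 2.7080×10^-8 s = 7.22 m

d ≈ 7.22 m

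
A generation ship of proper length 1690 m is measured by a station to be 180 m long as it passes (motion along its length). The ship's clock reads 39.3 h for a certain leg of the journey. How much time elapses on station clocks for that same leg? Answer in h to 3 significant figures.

Length contraction ⇒ γ = L₀/L = 1690/180 = 9.3889
Time dilation: Δt = γτ₀ = 9.3889 × 39.3 h = 369 h

Δt ≈ 369 h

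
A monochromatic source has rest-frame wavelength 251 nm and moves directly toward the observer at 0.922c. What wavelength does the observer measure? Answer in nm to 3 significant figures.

λ_obs ≈ 50.6 nm

Relativistic Doppler: λ_obs = λ_src √((1−β)/(1+β))
= 251 × √(0.078000/1.9220) = 251 × 0.20145 = 50.6 nm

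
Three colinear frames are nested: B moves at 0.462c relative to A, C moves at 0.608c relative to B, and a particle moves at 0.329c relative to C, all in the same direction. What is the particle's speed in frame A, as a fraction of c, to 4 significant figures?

u ≈ 0.9133c

Compose boost 2: (0.608 + 0.462)/(1 + 0.608×0.462) = 1.070/1.28090 = 0.835353
Compose boost 3: (0.329 + 0.835353)/(1 + 0.329×0.835353) = 1.16435/1.27483 = 0.9133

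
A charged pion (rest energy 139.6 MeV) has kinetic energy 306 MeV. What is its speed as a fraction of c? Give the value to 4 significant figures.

γ = 1 + K/(m₀c²) = 1 + 306/139.6 = 3.19198
β = √(1 − 1/γ²) = 0.9497

β ≈ 0.9497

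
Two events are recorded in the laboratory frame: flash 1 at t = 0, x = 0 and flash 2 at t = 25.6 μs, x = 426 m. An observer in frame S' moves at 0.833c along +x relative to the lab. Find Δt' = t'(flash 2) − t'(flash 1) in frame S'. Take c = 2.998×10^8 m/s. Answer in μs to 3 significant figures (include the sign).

γ = 1/√(1 − 0.833²) = 1.8074
Δt' = γ(Δt − vΔx/c²) = 1.8074 × (25.6 μs − 0.833×426 m / (2.998×10^8 m/s))
= 1.8074 × (24.416 μs) = 44.1 μs

Δt' ≈ 44.1 μs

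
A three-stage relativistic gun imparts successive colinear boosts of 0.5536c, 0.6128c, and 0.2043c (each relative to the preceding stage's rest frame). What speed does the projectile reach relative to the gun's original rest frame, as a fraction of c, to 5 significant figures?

Compose boost 2: (0.6128 + 0.5536)/(1 + 0.6128×0.5536) = 1.1664/1.339246 = 0.8709378
Compose boost 3: (0.2043 + 0.8709378)/(1 + 0.2043×0.8709378) = 1.075238/1.177933 = 0.91282

u ≈ 0.91282c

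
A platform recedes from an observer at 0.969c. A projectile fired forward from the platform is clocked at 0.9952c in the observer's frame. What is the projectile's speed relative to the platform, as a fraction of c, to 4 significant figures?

Inverse velocity addition: u' = (u − v)/(1 − uv/c²)
= (0.9952 − 0.969)/(1 − 0.9952×0.969) = 0.02620/0.0356512 = 0.7349

u' ≈ 0.7349c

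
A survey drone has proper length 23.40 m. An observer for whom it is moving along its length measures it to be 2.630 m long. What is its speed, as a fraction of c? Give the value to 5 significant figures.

β ≈ 0.99366

γ = L₀/L = 23.40/2.630 = 8.897338
β = √(1 − 1/γ²) = 0.99366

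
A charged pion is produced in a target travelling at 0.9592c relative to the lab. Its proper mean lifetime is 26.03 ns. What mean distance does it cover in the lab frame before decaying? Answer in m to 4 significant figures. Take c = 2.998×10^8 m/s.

d ≈ 26.48 m

γ = 1/√(1 − 0.9592²) = 3.53696
Dilated lifetime: Δt = γτ₀ = 3.53696 × 26.03 ns = 92.0672 ns
d = vΔt = 0.9592c × 92.0672 ns = 2.87568×10^8 m/s × 9.20672×10^-8 s = 26.48 m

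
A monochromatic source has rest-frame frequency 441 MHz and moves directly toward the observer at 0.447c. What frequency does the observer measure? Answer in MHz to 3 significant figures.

Relativistic Doppler: f_obs = f_src √((1+β)/(1−β))
= 441 × √(1.4470/0.55300) = 441 × 1.6176 = 713 MHz

f_obs ≈ 713 MHz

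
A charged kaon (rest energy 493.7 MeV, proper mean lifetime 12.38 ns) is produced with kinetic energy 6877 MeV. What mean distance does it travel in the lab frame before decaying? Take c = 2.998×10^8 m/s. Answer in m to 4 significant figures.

d ≈ 55.29 m

γ = 1 + K/(m₀c²) = 1 + 6877/493.7 = 14.9295
β = √(1 − 1/γ²) = 0.997754
Dilated lifetime: γτ₀ = 14.9295 × 12.38 ns = 184.827 ns
d = βc·γτ₀ = 0.997754 × (2.998×10^8 m/s) × 1.84827×10^-7 s = 55.29 m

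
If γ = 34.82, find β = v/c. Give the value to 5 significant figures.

β ≈ 0.99959

β = √(1 − 1/γ²) = √(1 − 1/34.82²) = √(0.9991752) = 0.99959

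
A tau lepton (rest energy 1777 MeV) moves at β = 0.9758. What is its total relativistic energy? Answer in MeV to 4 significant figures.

E ≈ 8127 MeV

γ = 1/√(1 − 0.9758²) = 4.57321
E = γm₀c² = 4.57321 × 1777 MeV = 8127 MeV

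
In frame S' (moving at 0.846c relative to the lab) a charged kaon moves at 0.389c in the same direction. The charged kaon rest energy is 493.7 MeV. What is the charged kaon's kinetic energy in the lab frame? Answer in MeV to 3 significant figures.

K ≈ 842 MeV

u_lab = (0.389 + 0.846)/(1 + 0.389×0.846) = 0.929204
γ = 1/√(1 − 0.929204²) = 2.7059
K = (γ − 1)m₀c² = (2.7059 − 1) × 493.7 = 1.7059 × 493.7 = 842 MeV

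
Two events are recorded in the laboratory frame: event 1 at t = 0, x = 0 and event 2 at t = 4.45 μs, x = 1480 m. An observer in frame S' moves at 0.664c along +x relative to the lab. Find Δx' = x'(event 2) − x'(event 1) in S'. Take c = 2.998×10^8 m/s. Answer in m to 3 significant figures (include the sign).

γ = 1/√(1 − 0.664²) = 1.3374
Δx' = γ(Δx − vΔt) = 1.3374 × (1480 m − 0.664×(2.998×10^8 m/s)×4.45×10^-6 s)
= 1.3374 × (594.15 m) = 795 m

Δx' ≈ 795 m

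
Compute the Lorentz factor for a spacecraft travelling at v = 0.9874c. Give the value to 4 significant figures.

γ ≈ 6.319

γ = 1/√(1 − β²) = 1/√(1 − 0.9874²) = 1/√(0.0250412) = 6.319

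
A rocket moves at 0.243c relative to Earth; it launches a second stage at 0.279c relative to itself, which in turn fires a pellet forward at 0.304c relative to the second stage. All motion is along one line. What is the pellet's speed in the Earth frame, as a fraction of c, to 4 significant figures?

Compose boost 2: (0.279 + 0.243)/(1 + 0.279×0.243) = 0.5220/1.06780 = 0.488857
Compose boost 3: (0.304 + 0.488857)/(1 + 0.304×0.488857) = 0.792857/1.14861 = 0.6903

u ≈ 0.6903c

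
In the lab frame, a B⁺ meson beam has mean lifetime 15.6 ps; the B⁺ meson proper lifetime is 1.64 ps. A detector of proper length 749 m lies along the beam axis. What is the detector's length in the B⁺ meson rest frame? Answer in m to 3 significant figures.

L ≈ 78.7 m

Time dilation ⇒ γ = Δt/τ₀ = 15.6/1.64 = 9.5122
Length contraction: L = L₀/γ = 749/9.5122 = 78.7 m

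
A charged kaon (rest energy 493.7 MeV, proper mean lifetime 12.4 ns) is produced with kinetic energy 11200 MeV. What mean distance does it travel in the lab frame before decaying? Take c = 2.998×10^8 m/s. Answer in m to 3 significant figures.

γ = 1 + K/(m₀c²) = 1 + 11200/493.7 = 23.686
β = √(1 − 1/γ²) = 0.99911
Dilated lifetime: γτ₀ = 23.686 × 12.4 ns = 293.70 ns
d = βc·γτ₀ = 0.99911 × (2.998×10^8 m/s) × 2.9370×10^-7 s = 88.0 m

d ≈ 88.0 m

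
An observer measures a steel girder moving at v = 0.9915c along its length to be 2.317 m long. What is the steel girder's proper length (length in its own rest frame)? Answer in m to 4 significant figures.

γ = 1/√(1 − 0.9915²) = 7.68600
L₀ = γL = 7.68600 × 2.317 = 17.81 m

L₀ ≈ 17.81 m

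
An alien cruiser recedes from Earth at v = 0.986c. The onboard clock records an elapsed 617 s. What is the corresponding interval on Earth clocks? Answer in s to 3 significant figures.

Δt ≈ 3700 s

γ = 1/√(1 − 0.986²) = 5.9972
Time dilation: Δt = γτ₀ = 5.9972 × 617 s = 3700 s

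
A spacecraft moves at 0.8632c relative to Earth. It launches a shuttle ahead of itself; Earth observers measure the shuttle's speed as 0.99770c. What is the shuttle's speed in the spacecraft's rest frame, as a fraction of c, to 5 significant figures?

u' ≈ 0.96912c

Inverse velocity addition: u' = (u − v)/(1 − uv/c²)
= (0.99770 − 0.8632)/(1 − 0.99770×0.8632) = 0.13450/0.1387854 = 0.96912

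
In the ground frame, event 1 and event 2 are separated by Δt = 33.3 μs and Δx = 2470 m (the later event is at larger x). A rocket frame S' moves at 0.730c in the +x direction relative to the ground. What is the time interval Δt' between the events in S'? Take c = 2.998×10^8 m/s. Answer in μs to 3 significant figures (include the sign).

γ = 1/√(1 − 0.730²) = 1.4632
Δt' = γ(Δt − vΔx/c²) = 1.4632 × (33.3 μs − 0.730×2470 m / (2.998×10^8 m/s))
= 1.4632 × (27.286 μs) = 39.9 μs

Δt' ≈ 39.9 μs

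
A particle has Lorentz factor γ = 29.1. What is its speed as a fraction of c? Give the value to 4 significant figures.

β ≈ 0.9994

β = √(1 − 1/γ²) = √(1 − 1/29.1²) = √(0.998819) = 0.9994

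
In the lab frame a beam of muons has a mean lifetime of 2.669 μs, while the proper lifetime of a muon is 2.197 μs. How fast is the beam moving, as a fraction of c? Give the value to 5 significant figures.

γ = Δt/τ₀ = 2.669/2.197 = 1.214838
β = √(1 − 1/γ²) = √(1 − 1/1.214838²) = 0.56782

β ≈ 0.56782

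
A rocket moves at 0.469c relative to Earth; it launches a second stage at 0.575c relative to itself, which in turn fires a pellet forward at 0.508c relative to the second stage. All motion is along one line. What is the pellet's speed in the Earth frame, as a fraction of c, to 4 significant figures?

u ≈ 0.9383c

Compose boost 2: (0.575 + 0.469)/(1 + 0.575×0.469) = 1.044/1.26967 = 0.822258
Compose boost 3: (0.508 + 0.822258)/(1 + 0.508×0.822258) = 1.33026/1.41771 = 0.9383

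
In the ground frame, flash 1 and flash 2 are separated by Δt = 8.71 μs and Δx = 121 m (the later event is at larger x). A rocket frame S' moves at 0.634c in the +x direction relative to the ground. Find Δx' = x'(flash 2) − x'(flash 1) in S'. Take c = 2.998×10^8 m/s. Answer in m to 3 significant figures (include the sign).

Δx' ≈ -1980 m

γ = 1/√(1 − 0.634²) = 1.2931
Δx' = γ(Δx − vΔt) = 1.2931 × (121 m − 0.634×(2.998×10^8 m/s)×8.71×10^-6 s)
= 1.2931 × (-1534.5 m) = -1980 m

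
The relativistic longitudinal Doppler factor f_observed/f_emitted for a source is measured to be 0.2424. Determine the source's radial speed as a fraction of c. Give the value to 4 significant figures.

β ≈ 0.8890

f_obs/f_src = √((1−β)/(1+β)) = 0.2424  ⇒  (1−β)/(1+β) = 0.0587578
β = |1 − D²|/(1 + D²) = |1 − 0.0587578|/(1 + 0.0587578) = 0.8890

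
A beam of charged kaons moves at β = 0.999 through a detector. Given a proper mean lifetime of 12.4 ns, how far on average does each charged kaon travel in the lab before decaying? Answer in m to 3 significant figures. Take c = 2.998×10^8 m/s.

γ = 1/√(1 − 0.999²) = 22.366
Dilated lifetime: Δt = γτ₀ = 22.366 × 12.4 ns = 277.34 ns
d = vΔt = 0.999c × 277.34 ns = 2.9950×10^8 m/s × 2.7734×10^-7 s = 83.1 m

d ≈ 83.1 m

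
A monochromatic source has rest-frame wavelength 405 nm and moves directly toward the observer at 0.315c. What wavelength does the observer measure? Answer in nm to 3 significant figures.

Relativistic Doppler: λ_obs = λ_src √((1−β)/(1+β))
= 405 × √(0.68500/1.3150) = 405 × 0.72174 = 292 nm

λ_obs ≈ 292 nm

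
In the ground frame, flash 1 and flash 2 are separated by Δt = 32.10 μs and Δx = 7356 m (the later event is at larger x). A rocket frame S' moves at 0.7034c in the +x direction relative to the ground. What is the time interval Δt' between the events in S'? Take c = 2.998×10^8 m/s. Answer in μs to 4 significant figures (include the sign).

γ = 1/√(1 − 0.7034²) = 1.40688
Δt' = γ(Δt − vΔx/c²) = 1.40688 × (32.10 μs − 0.7034×7356 m / (2.998×10^8 m/s))
= 1.40688 × (14.8411 μs) = 20.88 μs

Δt' ≈ 20.88 μs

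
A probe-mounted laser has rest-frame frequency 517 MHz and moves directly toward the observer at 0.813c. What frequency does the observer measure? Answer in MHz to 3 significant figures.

f_obs ≈ 1610 MHz

Relativistic Doppler: f_obs = f_src √((1+β)/(1−β))
= 517 × √(1.8130/0.18700) = 517 × 3.1137 = 1610 MHz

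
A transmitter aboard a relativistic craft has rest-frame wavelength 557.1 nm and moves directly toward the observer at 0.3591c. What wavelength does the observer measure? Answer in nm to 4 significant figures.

Relativistic Doppler: λ_obs = λ_src √((1−β)/(1+β))
= 557.1 × √(0.640900/1.35910) = 557.1 × 0.686704 = 382.6 nm

λ_obs ≈ 382.6 nm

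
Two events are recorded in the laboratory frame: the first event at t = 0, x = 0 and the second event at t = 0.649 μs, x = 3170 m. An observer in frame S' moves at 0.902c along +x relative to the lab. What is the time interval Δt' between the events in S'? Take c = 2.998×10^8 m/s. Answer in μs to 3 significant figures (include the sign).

Δt' ≈ -20.6 μs

γ = 1/√(1 − 0.902²) = 2.3162
Δt' = γ(Δt − vΔx/c²) = 2.3162 × (0.649 μs − 0.902×3170 m / (2.998×10^8 m/s))
= 2.3162 × (-8.8885 μs) = -20.6 μs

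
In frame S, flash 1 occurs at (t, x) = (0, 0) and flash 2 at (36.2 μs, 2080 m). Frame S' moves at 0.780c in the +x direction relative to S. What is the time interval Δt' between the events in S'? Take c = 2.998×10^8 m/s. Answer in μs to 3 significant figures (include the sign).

γ = 1/√(1 − 0.780²) = 1.5980
Δt' = γ(Δt − vΔx/c²) = 1.5980 × (36.2 μs − 0.780×2080 m / (2.998×10^8 m/s))
= 1.5980 × (30.788 μs) = 49.2 μs

Δt' ≈ 49.2 μs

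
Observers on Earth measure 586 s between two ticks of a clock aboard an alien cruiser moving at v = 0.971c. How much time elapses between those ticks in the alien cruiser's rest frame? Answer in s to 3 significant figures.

τ₀ ≈ 140 s

γ = 1/√(1 − 0.971²) = 4.1827
Proper time: τ₀ = Δt/γ = 586/4.1827 = 140 s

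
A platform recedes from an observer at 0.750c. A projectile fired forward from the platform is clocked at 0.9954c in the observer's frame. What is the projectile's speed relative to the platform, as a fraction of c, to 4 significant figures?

u' ≈ 0.9682c

Inverse velocity addition: u' = (u − v)/(1 − uv/c²)
= (0.9954 − 0.750)/(1 − 0.9954×0.750) = 0.2454/0.253450 = 0.9682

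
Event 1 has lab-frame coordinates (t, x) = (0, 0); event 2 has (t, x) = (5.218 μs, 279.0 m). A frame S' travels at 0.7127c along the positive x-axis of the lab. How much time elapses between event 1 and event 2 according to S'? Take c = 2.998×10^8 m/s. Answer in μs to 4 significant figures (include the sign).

γ = 1/√(1 − 0.7127²) = 1.42558
Δt' = γ(Δt − vΔx/c²) = 1.42558 × (5.218 μs − 0.7127×279.0 m / (2.998×10^8 m/s))
= 1.42558 × (4.55475 μs) = 6.493 μs

Δt' ≈ 6.493 μs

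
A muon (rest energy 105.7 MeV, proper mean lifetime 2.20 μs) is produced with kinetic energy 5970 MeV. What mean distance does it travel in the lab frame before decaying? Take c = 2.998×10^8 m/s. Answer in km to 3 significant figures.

d ≈ 37.9 km

γ = 1 + K/(m₀c²) = 1 + 5970/105.7 = 57.481
β = √(1 − 1/γ²) = 0.99985
Dilated lifetime: γτ₀ = 57.481 × 2.20 μs = 126.46 μs
d = βc·γτ₀ = 0.99985 × (2.998×10^8 m/s) × 0.00012646 s = 37.9 km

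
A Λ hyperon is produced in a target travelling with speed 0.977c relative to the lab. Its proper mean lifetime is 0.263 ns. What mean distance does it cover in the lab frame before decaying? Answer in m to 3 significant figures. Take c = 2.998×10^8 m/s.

d ≈ 0.361 m

γ = 1/√(1 − 0.977²) = 4.6896
Dilated lifetime: Δt = γτ₀ = 4.6896 × 0.263 ns = 1.2334 ns
d = vΔt = 0.977c × 1.2334 ns = 2.9290×10^8 m/s × 1.2334×10^-9 s = 0.361 m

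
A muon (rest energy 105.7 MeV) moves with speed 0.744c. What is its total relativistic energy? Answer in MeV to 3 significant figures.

γ = 1/√(1 − 0.744²) = 1.4966
E = γm₀c² = 1.4966 × 105.7 MeV = 158 MeV

E ≈ 158 MeV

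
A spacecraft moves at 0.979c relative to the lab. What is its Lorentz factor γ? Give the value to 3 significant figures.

γ = 1/√(1 − β²) = 1/√(1 − 0.979²) = 1/√(0.041559) = 4.91

γ ≈ 4.91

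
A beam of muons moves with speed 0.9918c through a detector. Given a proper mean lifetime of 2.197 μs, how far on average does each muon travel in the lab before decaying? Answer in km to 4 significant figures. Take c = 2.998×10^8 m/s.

d ≈ 5.112 km

γ = 1/√(1 − 0.9918²) = 7.82475
Dilated lifetime: Δt = γτ₀ = 7.82475 × 2.197 μs = 17.1910 μs
d = vΔt = 0.9918c × 17.1910 μs = 2.97342×10^8 m/s × 1.71910×10^-5 s = 5.112 km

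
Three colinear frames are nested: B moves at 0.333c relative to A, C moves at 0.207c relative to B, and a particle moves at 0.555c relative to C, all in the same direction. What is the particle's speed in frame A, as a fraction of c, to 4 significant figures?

u ≈ 0.8280c

Compose boost 2: (0.207 + 0.333)/(1 + 0.207×0.333) = 0.5400/1.06893 = 0.505178
Compose boost 3: (0.555 + 0.505178)/(1 + 0.555×0.505178) = 1.06018/1.28037 = 0.8280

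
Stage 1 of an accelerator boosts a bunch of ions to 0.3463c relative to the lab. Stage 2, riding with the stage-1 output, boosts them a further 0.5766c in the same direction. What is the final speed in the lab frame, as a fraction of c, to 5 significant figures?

u ≈ 0.76929c

Compose boost 2: (0.5766 + 0.3463)/(1 + 0.5766×0.3463) = 0.92290/1.199677 = 0.76929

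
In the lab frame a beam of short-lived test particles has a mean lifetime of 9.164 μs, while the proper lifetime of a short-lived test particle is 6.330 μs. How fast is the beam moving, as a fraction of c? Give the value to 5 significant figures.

γ = Δt/τ₀ = 9.164/6.330 = 1.447709
β = √(1 − 1/γ²) = √(1 − 1/1.447709²) = 0.72310

β ≈ 0.72310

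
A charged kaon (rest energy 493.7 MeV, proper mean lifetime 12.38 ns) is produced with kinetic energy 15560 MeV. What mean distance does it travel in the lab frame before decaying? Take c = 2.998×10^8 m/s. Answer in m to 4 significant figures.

d ≈ 120.6 m

γ = 1 + K/(m₀c²) = 1 + 15560/493.7 = 32.5171
β = √(1 − 1/γ²) = 0.999527
Dilated lifetime: γτ₀ = 32.5171 × 12.38 ns = 402.562 ns
d = βc·γτ₀ = 0.999527 × (2.998×10^8 m/s) × 4.02562×10^-7 s = 120.6 m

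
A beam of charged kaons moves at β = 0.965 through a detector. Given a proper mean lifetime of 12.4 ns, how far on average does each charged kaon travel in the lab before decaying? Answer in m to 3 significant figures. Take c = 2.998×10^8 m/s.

d ≈ 13.7 m

γ = 1/√(1 − 0.965²) = 3.8132
Dilated lifetime: Δt = γτ₀ = 3.8132 × 12.4 ns = 47.283 ns
d = vΔt = 0.965c × 47.283 ns = 2.8931×10^8 m/s × 4.7283×10^-8 s = 13.7 m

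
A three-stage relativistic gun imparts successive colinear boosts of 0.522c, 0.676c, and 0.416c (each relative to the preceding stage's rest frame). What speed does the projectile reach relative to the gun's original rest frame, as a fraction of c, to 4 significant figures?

Compose boost 2: (0.676 + 0.522)/(1 + 0.676×0.522) = 1.198/1.35287 = 0.885524
Compose boost 3: (0.416 + 0.885524)/(1 + 0.416×0.885524) = 1.30152/1.36838 = 0.9511

u ≈ 0.9511c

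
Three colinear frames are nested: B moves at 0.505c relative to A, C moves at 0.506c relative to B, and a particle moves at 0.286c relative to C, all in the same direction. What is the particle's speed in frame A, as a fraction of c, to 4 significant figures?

Compose boost 2: (0.506 + 0.505)/(1 + 0.506×0.505) = 1.011/1.25553 = 0.805238
Compose boost 3: (0.286 + 0.805238)/(1 + 0.286×0.805238) = 1.09124/1.23030 = 0.8870

u ≈ 0.8870c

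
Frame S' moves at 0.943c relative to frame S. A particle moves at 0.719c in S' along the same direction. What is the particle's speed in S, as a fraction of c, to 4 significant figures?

Relativistic velocity addition: u = (u' + v)/(1 + u'v/c²)
= (0.719 + 0.943)/(1 + 0.719×0.943) = 1.662/1.67802 = 0.9905

u ≈ 0.9905c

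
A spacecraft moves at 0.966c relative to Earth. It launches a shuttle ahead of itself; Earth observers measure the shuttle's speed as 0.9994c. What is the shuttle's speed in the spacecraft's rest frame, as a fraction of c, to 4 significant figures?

u' ≈ 0.9659c

Inverse velocity addition: u' = (u − v)/(1 − uv/c²)
= (0.9994 − 0.966)/(1 − 0.9994×0.966) = 0.03340/0.0345796 = 0.9659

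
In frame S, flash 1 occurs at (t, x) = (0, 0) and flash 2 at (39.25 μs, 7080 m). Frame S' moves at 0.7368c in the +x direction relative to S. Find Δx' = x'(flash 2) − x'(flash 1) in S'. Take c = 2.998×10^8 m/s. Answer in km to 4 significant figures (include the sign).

Δx' ≈ -2.352 km

γ = 1/√(1 − 0.7368²) = 1.47905
Δx' = γ(Δx − vΔt) = 1.47905 × (7080 m − 0.7368×(2.998×10^8 m/s)×39.25×10^-6 s)
= 1.47905 × (-1590.04 m) = -2.352 km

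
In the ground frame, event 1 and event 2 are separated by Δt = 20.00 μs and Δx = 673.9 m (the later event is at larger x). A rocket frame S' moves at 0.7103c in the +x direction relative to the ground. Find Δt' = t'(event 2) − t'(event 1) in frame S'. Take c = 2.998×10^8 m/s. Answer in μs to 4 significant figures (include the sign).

γ = 1/√(1 − 0.7103²) = 1.42066
Δt' = γ(Δt − vΔx/c²) = 1.42066 × (20.00 μs − 0.7103×673.9 m / (2.998×10^8 m/s))
= 1.42066 × (18.4034 μs) = 26.14 μs

Δt' ≈ 26.14 μs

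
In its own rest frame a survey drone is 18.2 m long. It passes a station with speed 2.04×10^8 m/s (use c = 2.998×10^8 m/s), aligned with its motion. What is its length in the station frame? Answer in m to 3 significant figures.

β = v/c = 2.04×10^8 / 2.998×10^8 = 0.68045
γ = 1/√(1 − 0.68045²) = 1.3646
Length contraction: L = L₀/γ = 18.2/1.3646 = 13.3 m

L ≈ 13.3 m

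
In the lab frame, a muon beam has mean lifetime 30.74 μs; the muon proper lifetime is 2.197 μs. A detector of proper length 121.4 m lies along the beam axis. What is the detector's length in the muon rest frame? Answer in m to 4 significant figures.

Time dilation ⇒ γ = Δt/τ₀ = 30.74/2.197 = 13.9918
Length contraction: L = L₀/γ = 121.4/13.9918 = 8.677 m

L ≈ 8.677 m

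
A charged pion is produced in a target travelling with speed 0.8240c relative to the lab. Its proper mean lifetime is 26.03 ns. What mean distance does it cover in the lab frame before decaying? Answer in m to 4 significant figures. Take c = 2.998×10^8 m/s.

d ≈ 11.35 m

γ = 1/√(1 − 0.8240²) = 1.76495
Dilated lifetime: Δt = γτ₀ = 1.76495 × 26.03 ns = 45.9415 ns
d = vΔt = 0.8240c × 45.9415 ns = 2.47035×10^8 m/s × 4.59415×10^-8 s = 11.35 m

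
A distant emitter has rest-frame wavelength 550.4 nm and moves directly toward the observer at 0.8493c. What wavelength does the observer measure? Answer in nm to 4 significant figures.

Relativistic Doppler: λ_obs = λ_src √((1−β)/(1+β))
= 550.4 × √(0.150700/1.84930) = 550.4 × 0.285465 = 157.1 nm

λ_obs ≈ 157.1 nm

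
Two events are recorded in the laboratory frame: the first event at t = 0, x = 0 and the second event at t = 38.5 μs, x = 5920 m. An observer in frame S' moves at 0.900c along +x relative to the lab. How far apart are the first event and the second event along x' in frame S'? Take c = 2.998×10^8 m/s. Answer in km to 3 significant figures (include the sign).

γ = 1/√(1 − 0.900²) = 2.2942
Δx' = γ(Δx − vΔt) = 2.2942 × (5920 m − 0.900×(2.998×10^8 m/s)×38.5×10^-6 s)
= 2.2942 × (-4468.1 m) = -10.3 km

Δx' ≈ -10.3 km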